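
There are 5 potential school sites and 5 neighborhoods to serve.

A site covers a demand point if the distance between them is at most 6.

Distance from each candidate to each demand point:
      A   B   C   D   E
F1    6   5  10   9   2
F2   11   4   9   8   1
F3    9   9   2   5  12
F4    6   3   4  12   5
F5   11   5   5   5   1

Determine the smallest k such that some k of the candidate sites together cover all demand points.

Coverage sets (demand points within 6 of each site):
  F1: {A, B, E}
  F2: {B, E}
  F3: {C, D}
  F4: {A, B, C, E}
  F5: {B, C, D, E}
No single site covers all 5 demand points.
But {F1, F3} covers everything, so the minimum is 2.

2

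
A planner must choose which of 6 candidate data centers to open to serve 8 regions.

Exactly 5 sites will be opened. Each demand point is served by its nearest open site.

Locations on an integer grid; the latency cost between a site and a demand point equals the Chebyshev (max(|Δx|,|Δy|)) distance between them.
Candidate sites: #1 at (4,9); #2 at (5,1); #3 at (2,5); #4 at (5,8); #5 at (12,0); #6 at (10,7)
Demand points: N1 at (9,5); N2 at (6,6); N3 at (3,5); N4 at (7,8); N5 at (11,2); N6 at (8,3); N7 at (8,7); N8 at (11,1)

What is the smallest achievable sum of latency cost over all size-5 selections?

Open {#2, #3, #4, #5, #6}.
  N1→#6 2, N2→#4 2, N3→#3 1, N4→#4 2, N5→#5 2, N6→#2 3, N7→#6 2, N8→#5 1  ⇒ total 15.
Compare {#1, #3, #4, #5, #6}: total 16.
Compare {#1, #2, #3, #5, #6}: total 17.
No size-5 selection does better; minimum is 15.

15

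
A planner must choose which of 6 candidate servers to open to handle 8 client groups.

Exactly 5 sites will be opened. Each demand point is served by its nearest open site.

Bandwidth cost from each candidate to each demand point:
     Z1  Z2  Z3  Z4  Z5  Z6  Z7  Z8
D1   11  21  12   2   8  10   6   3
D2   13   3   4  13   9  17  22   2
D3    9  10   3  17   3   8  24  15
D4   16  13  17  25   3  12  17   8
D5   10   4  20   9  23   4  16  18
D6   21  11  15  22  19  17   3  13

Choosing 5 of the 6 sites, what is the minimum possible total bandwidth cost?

Open {D1, D2, D3, D5, D6}.
  Z1→D3 9, Z2→D2 3, Z3→D3 3, Z4→D1 2, Z5→D3 3, Z6→D5 4, Z7→D6 3, Z8→D2 2  ⇒ total 29.
Compare {D1, D2, D4, D5, D6}: total 31.
Compare {D1, D3, D4, D5, D6}: total 31.
No size-5 selection does better; minimum is 29.

29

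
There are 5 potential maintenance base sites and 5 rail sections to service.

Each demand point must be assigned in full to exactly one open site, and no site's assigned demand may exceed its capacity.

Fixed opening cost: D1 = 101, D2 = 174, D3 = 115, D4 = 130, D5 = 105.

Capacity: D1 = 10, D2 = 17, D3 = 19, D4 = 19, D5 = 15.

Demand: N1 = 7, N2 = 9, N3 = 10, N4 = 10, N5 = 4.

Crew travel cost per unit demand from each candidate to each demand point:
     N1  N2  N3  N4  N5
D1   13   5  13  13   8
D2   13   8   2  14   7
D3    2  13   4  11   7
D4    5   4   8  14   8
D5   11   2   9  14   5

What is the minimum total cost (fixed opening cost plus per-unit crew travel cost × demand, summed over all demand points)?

543

Open {D1, D3, D5}; cheapest assignment that respects the capacities:
  D1 (cap 10, load 10): N4 — cost 10×13 = 130
  D3 (cap 19, load 17): N1, N3 — cost 7×2 + 10×4 = 54
  D5 (cap 15, load 13): N2, N5 — cost 9×2 + 4×5 = 38
  Shipping 222, fixed 321 → total 543.
  Any other capacity-feasible assignment to {D1, D3, D5} ships for at least 222.
Compare {D2, D3, D5}: its best feasible assignment gives total 576.
Compare {D3, D4, D5}: its best feasible assignment gives total 582.
Every other set of open sites that can feasibly serve all demand totals ≥ 576 even under its best assignment. Minimum: 543.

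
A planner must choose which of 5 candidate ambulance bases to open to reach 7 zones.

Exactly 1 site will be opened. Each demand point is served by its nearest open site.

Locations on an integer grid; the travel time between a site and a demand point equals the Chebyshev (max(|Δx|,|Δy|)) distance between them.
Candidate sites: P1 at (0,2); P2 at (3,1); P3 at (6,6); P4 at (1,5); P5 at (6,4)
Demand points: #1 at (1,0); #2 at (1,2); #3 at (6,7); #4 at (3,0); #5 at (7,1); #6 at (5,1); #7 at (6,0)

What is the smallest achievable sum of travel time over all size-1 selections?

20

Open {P2}.
  #1→P2 2, #2→P2 2, #3→P2 6, #4→P2 1, #5→P2 4, #6→P2 2, #7→P2 3  ⇒ total 20.
Compare {P5}: total 27.
Compare {P1}: total 30.
No size-1 selection does better; minimum is 20.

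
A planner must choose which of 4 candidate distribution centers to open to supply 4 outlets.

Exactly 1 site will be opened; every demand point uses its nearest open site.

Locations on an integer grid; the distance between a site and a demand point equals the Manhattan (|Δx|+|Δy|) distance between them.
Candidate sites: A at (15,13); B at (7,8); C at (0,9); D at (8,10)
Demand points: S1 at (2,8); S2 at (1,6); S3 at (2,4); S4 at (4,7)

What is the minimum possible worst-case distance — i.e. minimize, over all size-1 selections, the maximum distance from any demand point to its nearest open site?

Open {C}.
  Farthest demand point is S3 at distance 7 (to C); all others are ≤ 7.
With {B} the worst case is 9.
With {D} the worst case is 12.
No size-1 selection achieves below 7.

7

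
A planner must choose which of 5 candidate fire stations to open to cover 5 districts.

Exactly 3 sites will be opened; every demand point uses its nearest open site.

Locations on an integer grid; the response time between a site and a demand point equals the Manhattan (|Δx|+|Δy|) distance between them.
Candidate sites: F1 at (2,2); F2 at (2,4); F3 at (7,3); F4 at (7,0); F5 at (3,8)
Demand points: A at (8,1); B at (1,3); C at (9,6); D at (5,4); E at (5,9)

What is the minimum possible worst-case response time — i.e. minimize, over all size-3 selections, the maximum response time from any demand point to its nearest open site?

5

Open {F1, F3, F5}.
  Farthest demand point is C at response time 5 (to F3); all others are ≤ 5.
With {F2, F3, F5} the worst case is 5.
With {F3, F4, F5} the worst case is 6.
No size-3 selection achieves below 5.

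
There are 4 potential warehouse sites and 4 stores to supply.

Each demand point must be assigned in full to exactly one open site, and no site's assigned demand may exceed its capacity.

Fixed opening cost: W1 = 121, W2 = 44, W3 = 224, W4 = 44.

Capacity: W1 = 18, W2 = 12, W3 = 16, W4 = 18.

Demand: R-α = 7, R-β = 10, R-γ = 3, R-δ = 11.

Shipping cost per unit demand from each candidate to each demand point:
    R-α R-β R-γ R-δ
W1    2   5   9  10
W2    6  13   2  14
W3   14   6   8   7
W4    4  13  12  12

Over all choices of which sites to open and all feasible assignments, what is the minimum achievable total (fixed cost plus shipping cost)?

397

Open {W1, W4}; cheapest assignment that respects the capacities:
  W1 (cap 18, load 17): R-α, R-β — cost 7×2 + 10×5 = 64
  W4 (cap 18, load 14): R-γ, R-δ — cost 3×12 + 11×12 = 168
  Shipping 232, fixed 165 → total 397.
  Any other capacity-feasible assignment to {W1, W4} ships for at least 232.
Compare {W1, W2, W4}: its best feasible assignment gives total 411.
Compare {W1, W3}: its best feasible assignment gives total 510.
Every other set of open sites that can feasibly serve all demand totals ≥ 411 even under its best assignment. Minimum: 397.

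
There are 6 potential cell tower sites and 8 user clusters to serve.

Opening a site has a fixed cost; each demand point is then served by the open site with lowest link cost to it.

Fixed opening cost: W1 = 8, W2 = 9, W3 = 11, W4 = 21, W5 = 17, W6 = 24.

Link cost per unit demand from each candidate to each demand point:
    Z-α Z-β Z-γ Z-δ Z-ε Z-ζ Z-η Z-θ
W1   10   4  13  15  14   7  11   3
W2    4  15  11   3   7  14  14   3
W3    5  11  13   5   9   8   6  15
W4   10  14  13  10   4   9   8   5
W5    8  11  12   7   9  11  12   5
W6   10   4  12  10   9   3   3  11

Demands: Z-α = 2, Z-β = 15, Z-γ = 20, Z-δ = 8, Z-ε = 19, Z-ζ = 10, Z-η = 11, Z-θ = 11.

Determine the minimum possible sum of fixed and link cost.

Open {W2, W4, W6}: assign each demand point to its cheapest open site.
  Z-α→W2 2×4=8, Z-β→W6 15×4=60, Z-γ→W2 20×11=220, Z-δ→W2 8×3=24, Z-ε→W4 19×4=76, Z-ζ→W6 10×3=30, Z-η→W6 11×3=33, Z-θ→W2 11×3=33
  link cost 484, fixed 54 → total 538.
Compare {W1, W2, W4, W6}: link cost 484 + fixed 62 = 546.
Compare {W2, W3, W4, W6}: link cost 484 + fixed 65 = 549.
Compare {W2, W4, W5, W6}: link cost 484 + fixed 71 = 555.
All other subsets cost ≥ 546. Minimum total cost: 538.

538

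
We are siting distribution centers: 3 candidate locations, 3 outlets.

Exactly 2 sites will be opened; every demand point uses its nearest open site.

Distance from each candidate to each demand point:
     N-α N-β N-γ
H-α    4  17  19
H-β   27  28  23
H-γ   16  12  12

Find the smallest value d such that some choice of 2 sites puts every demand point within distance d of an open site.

Open {H-α, H-γ}.
  Farthest demand point is N-β at distance 12 (to H-γ); all others are ≤ 12.
With {H-β, H-γ} the worst case is 16.
With {H-α, H-β} the worst case is 19.
No size-2 selection achieves below 12.

12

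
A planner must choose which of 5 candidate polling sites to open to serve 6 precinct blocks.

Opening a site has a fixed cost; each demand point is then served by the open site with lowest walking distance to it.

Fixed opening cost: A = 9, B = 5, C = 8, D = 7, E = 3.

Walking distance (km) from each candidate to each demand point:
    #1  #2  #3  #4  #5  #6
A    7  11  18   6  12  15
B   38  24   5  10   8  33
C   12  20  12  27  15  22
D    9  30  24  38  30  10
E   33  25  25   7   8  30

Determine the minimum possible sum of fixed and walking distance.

Open {A, B}: assign each demand point to its cheapest open site.
  #1→A 7, #2→A 11, #3→B 5, #4→A 6, #5→B 8, #6→A 15
  walking distance 52, fixed 14 → total 66.
Compare {A, B, D}: walking distance 47 + fixed 21 = 68.
Compare {A, B, E}: walking distance 52 + fixed 17 = 69.
Compare {A, B, D, E}: walking distance 47 + fixed 24 = 71.
All other subsets cost ≥ 68. Minimum total cost: 66.

66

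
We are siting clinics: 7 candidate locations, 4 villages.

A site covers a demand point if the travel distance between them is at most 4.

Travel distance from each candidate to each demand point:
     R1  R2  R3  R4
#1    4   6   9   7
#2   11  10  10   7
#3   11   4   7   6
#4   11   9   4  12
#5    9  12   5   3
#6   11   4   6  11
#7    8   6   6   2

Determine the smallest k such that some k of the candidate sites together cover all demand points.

4

Coverage sets (demand points within 4 of each site):
  #1: {R1}
  #2: {}
  #3: {R2}
  #4: {R3}
  #5: {R4}
  #6: {R2}
  #7: {R4}
No 3 sites suffice: every size-3 union leaves at least one demand point uncovered.
But {#1, #3, #4, #5} covers everything, so the minimum is 4.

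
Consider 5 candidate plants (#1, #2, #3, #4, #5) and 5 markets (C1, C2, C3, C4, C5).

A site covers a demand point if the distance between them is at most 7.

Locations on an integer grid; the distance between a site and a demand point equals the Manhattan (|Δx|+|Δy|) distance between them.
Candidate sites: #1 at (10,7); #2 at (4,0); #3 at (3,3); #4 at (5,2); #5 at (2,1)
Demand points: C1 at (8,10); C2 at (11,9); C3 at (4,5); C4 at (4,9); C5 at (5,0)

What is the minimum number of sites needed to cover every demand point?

Coverage sets (demand points within 7 of each site):
  #1: {C1, C2}
  #2: {C3, C5}
  #3: {C3, C4, C5}
  #4: {C3, C5}
  #5: {C3, C5}
No single site covers all 5 demand points.
But {#1, #3} covers everything, so the minimum is 2.

2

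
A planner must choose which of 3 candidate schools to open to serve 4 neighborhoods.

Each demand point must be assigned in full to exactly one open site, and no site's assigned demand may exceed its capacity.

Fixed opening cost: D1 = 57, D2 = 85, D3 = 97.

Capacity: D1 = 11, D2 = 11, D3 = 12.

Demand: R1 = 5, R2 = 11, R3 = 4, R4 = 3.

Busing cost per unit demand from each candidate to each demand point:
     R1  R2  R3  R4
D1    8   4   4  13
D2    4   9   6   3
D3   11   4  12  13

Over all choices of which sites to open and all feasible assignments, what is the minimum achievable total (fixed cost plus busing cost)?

328

Open {D1, D2, D3}; cheapest assignment that respects the capacities:
  D1 (cap 11, load 4): R3 — cost 4×4 = 16
  D2 (cap 11, load 8): R1, R4 — cost 5×4 + 3×3 = 29
  D3 (cap 12, load 11): R2 — cost 11×4 = 44
  Shipping 89, fixed 239 → total 328.
  Any other capacity-feasible assignment to {D1, D2, D3} ships for at least 89.
Compare {D1, D3}: its best feasible assignment gives total 340.
Compare {D2, D3}: its best feasible assignment gives total 423.
Every other set of open sites that can feasibly serve all demand totals ≥ 340 even under its best assignment. Minimum: 328.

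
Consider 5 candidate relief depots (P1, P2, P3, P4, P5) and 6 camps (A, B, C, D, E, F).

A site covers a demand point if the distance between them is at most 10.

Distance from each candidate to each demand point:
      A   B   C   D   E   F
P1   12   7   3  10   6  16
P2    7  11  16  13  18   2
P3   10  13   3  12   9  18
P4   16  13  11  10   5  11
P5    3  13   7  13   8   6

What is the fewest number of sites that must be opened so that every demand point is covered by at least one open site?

Coverage sets (demand points within 10 of each site):
  P1: {B, C, D, E}
  P2: {A, F}
  P3: {A, C, E}
  P4: {D, E}
  P5: {A, C, E, F}
No single site covers all 6 demand points.
But {P1, P2} covers everything, so the minimum is 2.

2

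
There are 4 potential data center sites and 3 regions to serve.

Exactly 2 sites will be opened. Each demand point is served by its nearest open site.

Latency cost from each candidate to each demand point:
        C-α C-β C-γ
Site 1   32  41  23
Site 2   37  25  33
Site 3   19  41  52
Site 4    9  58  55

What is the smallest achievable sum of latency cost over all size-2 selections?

67

Open {Site 2, Site 4}.
  C-α→Site 4 9, C-β→Site 2 25, C-γ→Site 2 33  ⇒ total 67.
Compare {Site 1, Site 4}: total 73.
Compare {Site 2, Site 3}: total 77.
No size-2 selection does better; minimum is 67.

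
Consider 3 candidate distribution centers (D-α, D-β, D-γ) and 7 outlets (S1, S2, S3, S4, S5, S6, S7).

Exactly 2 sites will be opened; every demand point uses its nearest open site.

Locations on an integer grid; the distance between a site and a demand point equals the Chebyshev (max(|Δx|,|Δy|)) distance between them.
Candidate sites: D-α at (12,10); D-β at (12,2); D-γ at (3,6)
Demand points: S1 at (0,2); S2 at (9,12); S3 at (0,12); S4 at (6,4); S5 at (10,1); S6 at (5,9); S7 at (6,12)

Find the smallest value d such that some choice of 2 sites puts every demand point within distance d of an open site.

Open {D-β, D-γ}.
  Farthest demand point is S2 at distance 6 (to D-γ); all others are ≤ 6.
With {D-α, D-γ} the worst case is 7.
With {D-α, D-β} the worst case is 12.
No size-2 selection achieves below 6.

6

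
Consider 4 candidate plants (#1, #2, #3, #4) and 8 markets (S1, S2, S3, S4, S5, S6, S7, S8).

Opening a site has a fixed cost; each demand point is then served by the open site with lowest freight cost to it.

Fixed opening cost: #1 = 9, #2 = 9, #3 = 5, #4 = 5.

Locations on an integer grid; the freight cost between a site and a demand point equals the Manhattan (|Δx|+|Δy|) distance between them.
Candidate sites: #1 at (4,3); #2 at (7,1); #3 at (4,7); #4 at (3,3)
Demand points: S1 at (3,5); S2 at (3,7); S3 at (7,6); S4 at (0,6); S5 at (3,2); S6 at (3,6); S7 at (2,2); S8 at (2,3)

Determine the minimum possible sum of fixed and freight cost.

28

Open {#3, #4}: assign each demand point to its cheapest open site.
  S1→#4 2, S2→#3 1, S3→#3 4, S4→#3 5, S5→#4 1, S6→#3 2, S7→#4 2, S8→#4 1
  freight cost 18, fixed 10 → total 28.
Compare {#4}: freight cost 26 + fixed 5 = 31.
Compare {#1, #3}: freight cost 22 + fixed 14 = 36.
Compare {#1, #3, #4}: freight cost 18 + fixed 19 = 37.
All other subsets cost ≥ 31. Minimum total cost: 28.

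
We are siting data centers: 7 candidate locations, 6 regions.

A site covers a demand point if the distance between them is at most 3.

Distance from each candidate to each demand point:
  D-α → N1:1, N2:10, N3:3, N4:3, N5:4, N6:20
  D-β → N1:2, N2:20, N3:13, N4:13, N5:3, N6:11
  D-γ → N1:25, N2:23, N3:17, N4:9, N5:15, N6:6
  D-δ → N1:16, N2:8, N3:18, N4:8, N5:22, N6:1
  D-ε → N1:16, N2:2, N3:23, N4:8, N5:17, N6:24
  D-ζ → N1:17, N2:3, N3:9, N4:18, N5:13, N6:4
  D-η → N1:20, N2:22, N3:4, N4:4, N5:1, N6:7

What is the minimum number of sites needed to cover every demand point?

Coverage sets (demand points within 3 of each site):
  D-α: {N1, N3, N4}
  D-β: {N1, N5}
  D-γ: {}
  D-δ: {N6}
  D-ε: {N2}
  D-ζ: {N2}
  D-η: {N5}
No 3 sites suffice: every size-3 union leaves at least one demand point uncovered.
But {D-α, D-β, D-δ, D-ε} covers everything, so the minimum is 4.

4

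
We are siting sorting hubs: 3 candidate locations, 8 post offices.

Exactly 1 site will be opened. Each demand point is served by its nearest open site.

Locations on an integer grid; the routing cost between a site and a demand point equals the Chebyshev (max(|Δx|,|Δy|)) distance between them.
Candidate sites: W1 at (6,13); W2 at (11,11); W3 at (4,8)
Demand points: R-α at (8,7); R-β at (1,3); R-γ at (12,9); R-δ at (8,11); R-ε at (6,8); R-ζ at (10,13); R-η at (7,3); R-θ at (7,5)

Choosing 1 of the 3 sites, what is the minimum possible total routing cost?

37

Open {W3}.
  R-α→W3 4, R-β→W3 5, R-γ→W3 8, R-δ→W3 4, R-ε→W3 2, R-ζ→W3 6, R-η→W3 5, R-θ→W3 3  ⇒ total 37.
Compare {W2}: total 40.
Compare {W1}: total 51.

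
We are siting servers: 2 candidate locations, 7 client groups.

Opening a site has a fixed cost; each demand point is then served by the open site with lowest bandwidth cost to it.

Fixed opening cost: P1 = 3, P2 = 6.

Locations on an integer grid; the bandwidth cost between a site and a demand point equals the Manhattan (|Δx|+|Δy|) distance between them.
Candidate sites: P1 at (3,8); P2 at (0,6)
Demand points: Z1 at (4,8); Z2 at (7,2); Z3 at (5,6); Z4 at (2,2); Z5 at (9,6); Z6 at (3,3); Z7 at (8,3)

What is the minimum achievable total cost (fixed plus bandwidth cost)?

48

Open {P1}: assign each demand point to its cheapest open site.
  Z1→P1 1, Z2→P1 10, Z3→P1 4, Z4→P1 7, Z5→P1 8, Z6→P1 5, Z7→P1 10
  bandwidth cost 45, fixed 3 → total 48.
Compare {P1, P2}: bandwidth cost 44 + fixed 9 = 53.
Compare {P2}: bandwidth cost 54 + fixed 6 = 60.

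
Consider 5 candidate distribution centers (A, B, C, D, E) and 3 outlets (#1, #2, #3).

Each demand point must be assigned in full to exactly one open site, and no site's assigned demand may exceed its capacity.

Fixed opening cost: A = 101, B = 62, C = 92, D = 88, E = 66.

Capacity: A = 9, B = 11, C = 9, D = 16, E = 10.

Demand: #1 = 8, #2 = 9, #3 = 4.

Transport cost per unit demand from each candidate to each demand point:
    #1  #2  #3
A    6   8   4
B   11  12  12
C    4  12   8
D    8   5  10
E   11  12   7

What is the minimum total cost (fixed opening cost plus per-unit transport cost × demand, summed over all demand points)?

297

Open {C, D}; cheapest assignment that respects the capacities:
  C (cap 9, load 8): #1 — cost 8×4 = 32
  D (cap 16, load 13): #2, #3 — cost 9×5 + 4×10 = 85
  Shipping 117, fixed 180 → total 297.
  Any other capacity-feasible assignment to {C, D} ships for at least 117.
Compare {A, D}: its best feasible assignment gives total 322.
Compare {B, D}: its best feasible assignment gives total 323.
Every other set of open sites that can feasibly serve all demand totals ≥ 322 even under its best assignment. Minimum: 297.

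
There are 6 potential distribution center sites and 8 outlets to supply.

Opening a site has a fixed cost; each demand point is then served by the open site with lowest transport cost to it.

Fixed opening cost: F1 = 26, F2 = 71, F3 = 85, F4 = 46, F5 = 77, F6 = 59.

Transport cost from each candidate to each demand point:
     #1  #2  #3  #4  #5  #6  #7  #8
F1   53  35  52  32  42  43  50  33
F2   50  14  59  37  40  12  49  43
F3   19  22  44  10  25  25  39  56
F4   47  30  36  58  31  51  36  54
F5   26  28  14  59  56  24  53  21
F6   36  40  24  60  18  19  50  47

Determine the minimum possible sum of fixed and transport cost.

Open {F3}: assign each demand point to its cheapest open site.
  #1→F3 19, #2→F3 22, #3→F3 44, #4→F3 10, #5→F3 25, #6→F3 25, #7→F3 39, #8→F3 56
  transport cost 240, fixed 85 → total 325.
Compare {F1, F3}: transport cost 217 + fixed 111 = 328.
Compare {F1, F6}: transport cost 247 + fixed 85 = 332.
Compare {F3, F5}: transport cost 174 + fixed 162 = 336.
All other subsets cost ≥ 328. Minimum total cost: 325.

325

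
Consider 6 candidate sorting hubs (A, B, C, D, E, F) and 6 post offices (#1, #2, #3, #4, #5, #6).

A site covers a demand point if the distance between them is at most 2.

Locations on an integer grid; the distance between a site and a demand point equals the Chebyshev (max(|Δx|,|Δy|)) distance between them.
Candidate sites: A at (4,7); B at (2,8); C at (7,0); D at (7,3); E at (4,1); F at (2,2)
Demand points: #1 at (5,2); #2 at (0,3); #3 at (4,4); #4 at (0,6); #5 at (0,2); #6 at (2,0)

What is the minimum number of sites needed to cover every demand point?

Coverage sets (demand points within 2 of each site):
  A: {}
  B: {#4}
  C: {#1}
  D: {#1}
  E: {#1, #6}
  F: {#2, #3, #5, #6}
No 2 sites suffice: every size-2 union leaves at least one demand point uncovered.
But {B, C, F} covers everything, so the minimum is 3.

3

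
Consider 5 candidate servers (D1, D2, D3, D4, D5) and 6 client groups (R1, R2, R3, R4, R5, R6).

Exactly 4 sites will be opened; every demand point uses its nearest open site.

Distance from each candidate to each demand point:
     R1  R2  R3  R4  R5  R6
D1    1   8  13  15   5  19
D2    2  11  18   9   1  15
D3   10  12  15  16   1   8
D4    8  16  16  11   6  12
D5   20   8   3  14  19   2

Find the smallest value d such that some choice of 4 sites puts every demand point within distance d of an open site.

9

Open {D1, D2, D3, D5}.
  Farthest demand point is R4 at distance 9 (to D2); all others are ≤ 9.
With {D1, D2, D4, D5} the worst case is 9.
With {D2, D3, D4, D5} the worst case is 9.
No size-4 selection achieves below 9.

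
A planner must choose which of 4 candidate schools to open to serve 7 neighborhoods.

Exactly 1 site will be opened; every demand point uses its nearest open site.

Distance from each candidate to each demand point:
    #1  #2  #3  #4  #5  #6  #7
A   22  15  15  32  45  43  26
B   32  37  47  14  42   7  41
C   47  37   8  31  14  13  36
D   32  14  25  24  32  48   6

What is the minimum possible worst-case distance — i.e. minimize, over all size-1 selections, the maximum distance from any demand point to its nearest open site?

Open {A}.
  Farthest demand point is #5 at distance 45 (to A); all others are ≤ 45.
With {B} the worst case is 47.
With {C} the worst case is 47.
No size-1 selection achieves below 45.

45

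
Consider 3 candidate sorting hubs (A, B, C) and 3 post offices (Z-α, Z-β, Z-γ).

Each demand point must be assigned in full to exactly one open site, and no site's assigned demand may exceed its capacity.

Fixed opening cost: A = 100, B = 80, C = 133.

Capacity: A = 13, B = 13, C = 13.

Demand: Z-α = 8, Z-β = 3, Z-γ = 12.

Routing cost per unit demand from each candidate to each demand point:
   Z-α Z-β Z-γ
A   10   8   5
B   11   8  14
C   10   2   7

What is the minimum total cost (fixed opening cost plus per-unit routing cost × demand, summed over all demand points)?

Open {A, B}; cheapest assignment that respects the capacities:
  A (cap 13, load 12): Z-γ — cost 12×5 = 60
  B (cap 13, load 11): Z-α, Z-β — cost 8×11 + 3×8 = 112
  Shipping 172, fixed 180 → total 352.
  Any other capacity-feasible assignment to {A, B} ships for at least 172.
Compare {A, C}: its best feasible assignment gives total 379.
Compare {B, C}: its best feasible assignment gives total 409.
Every other set of open sites that can feasibly serve all demand totals ≥ 379 even under its best assignment. Minimum: 352.

352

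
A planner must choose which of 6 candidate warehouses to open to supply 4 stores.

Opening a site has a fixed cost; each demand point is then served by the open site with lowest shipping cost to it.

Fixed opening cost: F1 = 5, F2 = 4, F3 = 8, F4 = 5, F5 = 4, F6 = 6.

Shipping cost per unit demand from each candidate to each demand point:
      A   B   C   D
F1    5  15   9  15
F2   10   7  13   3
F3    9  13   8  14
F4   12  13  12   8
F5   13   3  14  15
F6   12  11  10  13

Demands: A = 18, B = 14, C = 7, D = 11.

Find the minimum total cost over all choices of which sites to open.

Open {F1, F2, F5}: assign each demand point to its cheapest open site.
  A→F1 18×5=90, B→F5 14×3=42, C→F1 7×9=63, D→F2 11×3=33
  shipping cost 228, fixed 13 → total 241.
Compare {F1, F2, F3, F5}: shipping cost 221 + fixed 21 = 242.
Compare {F1, F2, F4, F5}: shipping cost 228 + fixed 18 = 246.
Compare {F1, F2, F5, F6}: shipping cost 228 + fixed 19 = 247.
All other subsets cost ≥ 242. Minimum total cost: 241.

241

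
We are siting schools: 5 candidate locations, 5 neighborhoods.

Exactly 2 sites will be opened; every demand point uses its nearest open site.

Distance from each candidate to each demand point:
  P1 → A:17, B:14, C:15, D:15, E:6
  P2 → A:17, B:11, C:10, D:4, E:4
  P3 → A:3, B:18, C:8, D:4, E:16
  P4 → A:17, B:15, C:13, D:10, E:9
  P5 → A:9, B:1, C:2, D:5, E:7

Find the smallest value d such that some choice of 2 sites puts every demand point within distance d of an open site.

Open {P3, P5}.
  Farthest demand point is E at distance 7 (to P5); all others are ≤ 7.
With {P1, P5} the worst case is 9.
With {P2, P5} the worst case is 9.
No size-2 selection achieves below 7.

7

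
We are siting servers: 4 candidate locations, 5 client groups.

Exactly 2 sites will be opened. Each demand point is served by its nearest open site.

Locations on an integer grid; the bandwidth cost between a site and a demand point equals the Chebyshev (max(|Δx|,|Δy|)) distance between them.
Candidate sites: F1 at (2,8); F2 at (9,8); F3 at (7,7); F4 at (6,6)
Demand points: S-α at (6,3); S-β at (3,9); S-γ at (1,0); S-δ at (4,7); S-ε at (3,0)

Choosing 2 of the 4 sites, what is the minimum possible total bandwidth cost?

Open {F1, F4}.
  S-α→F4 3, S-β→F1 1, S-γ→F4 6, S-δ→F1 2, S-ε→F4 6  ⇒ total 18.
Compare {F2, F4}: total 20.
Compare {F3, F4}: total 20.
No size-2 selection does better; minimum is 18.

18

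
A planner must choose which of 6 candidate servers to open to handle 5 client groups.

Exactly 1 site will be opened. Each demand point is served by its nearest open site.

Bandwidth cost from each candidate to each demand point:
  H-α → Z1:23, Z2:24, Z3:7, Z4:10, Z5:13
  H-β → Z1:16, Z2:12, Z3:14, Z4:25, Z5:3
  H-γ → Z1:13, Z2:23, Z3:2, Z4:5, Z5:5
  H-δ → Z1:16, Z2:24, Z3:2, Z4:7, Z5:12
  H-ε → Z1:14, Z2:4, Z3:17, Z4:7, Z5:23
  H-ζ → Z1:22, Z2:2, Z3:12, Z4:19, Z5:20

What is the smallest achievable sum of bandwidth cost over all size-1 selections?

48

Open {H-γ}.
  Z1→H-γ 13, Z2→H-γ 23, Z3→H-γ 2, Z4→H-γ 5, Z5→H-γ 5  ⇒ total 48.
Compare {H-δ}: total 61.
Compare {H-ε}: total 65.
No size-1 selection does better; minimum is 48.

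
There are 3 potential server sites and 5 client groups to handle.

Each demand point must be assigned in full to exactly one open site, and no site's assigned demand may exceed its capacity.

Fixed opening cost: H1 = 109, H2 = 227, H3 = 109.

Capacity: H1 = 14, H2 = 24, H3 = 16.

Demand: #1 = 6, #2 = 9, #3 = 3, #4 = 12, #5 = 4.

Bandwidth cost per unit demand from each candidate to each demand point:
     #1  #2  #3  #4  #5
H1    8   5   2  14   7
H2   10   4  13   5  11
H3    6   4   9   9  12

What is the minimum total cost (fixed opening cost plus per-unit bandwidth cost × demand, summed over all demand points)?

514

Open {H1, H2}; cheapest assignment that respects the capacities:
  H1 (cap 14, load 13): #1, #3, #5 — cost 6×8 + 3×2 + 4×7 = 82
  H2 (cap 24, load 21): #2, #4 — cost 9×4 + 12×5 = 96
  Shipping 178, fixed 336 → total 514.
  Any other capacity-feasible assignment to {H1, H2} ships for at least 178.
Compare {H2, H3}: its best feasible assignment gives total 543.
Compare {H1, H2, H3}: its best feasible assignment gives total 611.
Every other set of open sites that can feasibly serve all demand totals ≥ 543 even under its best assignment. Minimum: 514.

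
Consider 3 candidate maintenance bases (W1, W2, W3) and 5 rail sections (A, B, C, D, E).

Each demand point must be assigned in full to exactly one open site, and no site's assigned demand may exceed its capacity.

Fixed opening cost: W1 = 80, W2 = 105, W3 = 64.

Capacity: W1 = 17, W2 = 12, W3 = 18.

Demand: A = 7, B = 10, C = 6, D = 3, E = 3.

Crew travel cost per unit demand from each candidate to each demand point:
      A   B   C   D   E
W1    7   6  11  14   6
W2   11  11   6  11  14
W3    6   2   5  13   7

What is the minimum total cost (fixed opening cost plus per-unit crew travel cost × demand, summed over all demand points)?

Open {W1, W3}; cheapest assignment that respects the capacities:
  W1 (cap 17, load 13): A, D, E — cost 7×7 + 3×14 + 3×6 = 109
  W3 (cap 18, load 16): B, C — cost 10×2 + 6×5 = 50
  Shipping 159, fixed 144 → total 303.
  Any other capacity-feasible assignment to {W1, W3} ships for at least 159.
Compare {W2, W3}: its best feasible assignment gives total 342.
Compare {W1, W2, W3}: its best feasible assignment gives total 398.
Every other set of open sites that can feasibly serve all demand totals ≥ 342 even under its best assignment. Minimum: 303.

303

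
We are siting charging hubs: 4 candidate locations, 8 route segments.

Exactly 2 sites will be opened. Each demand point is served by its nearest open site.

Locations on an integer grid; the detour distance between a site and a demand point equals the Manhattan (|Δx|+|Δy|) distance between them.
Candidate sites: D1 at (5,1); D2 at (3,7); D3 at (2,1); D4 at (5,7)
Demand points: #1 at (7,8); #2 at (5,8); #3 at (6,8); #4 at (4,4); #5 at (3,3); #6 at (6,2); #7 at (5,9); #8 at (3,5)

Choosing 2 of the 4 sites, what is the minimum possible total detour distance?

22

Open {D1, D4}.
  #1→D4 3, #2→D4 1, #3→D4 2, #4→D1 4, #5→D1 4, #6→D1 2, #7→D4 2, #8→D4 4  ⇒ total 22.
Compare {D2, D4}: total 24.
Compare {D3, D4}: total 24.
No size-2 selection does better; minimum is 22.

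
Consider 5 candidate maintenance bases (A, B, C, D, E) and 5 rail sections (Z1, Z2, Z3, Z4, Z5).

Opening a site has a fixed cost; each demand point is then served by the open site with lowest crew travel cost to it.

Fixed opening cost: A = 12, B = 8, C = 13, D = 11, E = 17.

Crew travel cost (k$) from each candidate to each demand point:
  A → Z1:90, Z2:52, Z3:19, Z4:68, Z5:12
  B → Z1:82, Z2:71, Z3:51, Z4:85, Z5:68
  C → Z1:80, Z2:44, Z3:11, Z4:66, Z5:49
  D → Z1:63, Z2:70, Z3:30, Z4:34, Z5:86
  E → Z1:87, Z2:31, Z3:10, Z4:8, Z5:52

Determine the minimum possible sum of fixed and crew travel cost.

Open {A, D, E}: assign each demand point to its cheapest open site.
  Z1→D 63, Z2→E 31, Z3→E 10, Z4→E 8, Z5→A 12
  crew travel cost 124, fixed 40 → total 164.
Compare {A, B, D, E}: crew travel cost 124 + fixed 48 = 172.
Compare {A, E}: crew travel cost 148 + fixed 29 = 177.
Compare {A, C, D, E}: crew travel cost 124 + fixed 53 = 177.
All other subsets cost ≥ 172. Minimum total cost: 164.

164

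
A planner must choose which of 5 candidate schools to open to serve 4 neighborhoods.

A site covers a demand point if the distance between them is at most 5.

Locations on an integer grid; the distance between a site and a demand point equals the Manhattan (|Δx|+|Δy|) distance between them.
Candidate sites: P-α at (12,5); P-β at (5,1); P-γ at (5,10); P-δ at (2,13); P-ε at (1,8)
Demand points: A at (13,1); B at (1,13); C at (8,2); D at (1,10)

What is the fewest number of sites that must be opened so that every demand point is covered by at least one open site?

Coverage sets (demand points within 5 of each site):
  P-α: {A}
  P-β: {C}
  P-γ: {D}
  P-δ: {B, D}
  P-ε: {B, D}
No 2 sites suffice: every size-2 union leaves at least one demand point uncovered.
But {P-α, P-β, P-δ} covers everything, so the minimum is 3.

3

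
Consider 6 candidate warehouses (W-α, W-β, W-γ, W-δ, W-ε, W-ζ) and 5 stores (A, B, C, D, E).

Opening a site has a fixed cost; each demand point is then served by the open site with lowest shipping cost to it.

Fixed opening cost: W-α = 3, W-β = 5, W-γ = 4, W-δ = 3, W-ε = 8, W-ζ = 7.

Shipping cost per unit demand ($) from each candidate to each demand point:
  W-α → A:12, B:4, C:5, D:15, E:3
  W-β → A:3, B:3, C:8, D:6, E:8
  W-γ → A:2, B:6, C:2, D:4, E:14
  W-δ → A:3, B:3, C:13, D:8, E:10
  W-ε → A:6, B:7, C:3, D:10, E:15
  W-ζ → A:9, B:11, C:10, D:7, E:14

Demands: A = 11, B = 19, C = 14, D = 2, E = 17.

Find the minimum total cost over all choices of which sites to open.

176

Open {W-α, W-γ, W-δ}: assign each demand point to its cheapest open site.
  A→W-γ 11×2=22, B→W-δ 19×3=57, C→W-γ 14×2=28, D→W-γ 2×4=8, E→W-α 17×3=51
  shipping cost 166, fixed 10 → total 176.
Compare {W-α, W-β, W-γ}: shipping cost 166 + fixed 12 = 178.
Compare {W-α, W-β, W-γ, W-δ}: shipping cost 166 + fixed 15 = 181.
Compare {W-α, W-γ, W-δ, W-ζ}: shipping cost 166 + fixed 17 = 183.
All other subsets cost ≥ 178. Minimum total cost: 176.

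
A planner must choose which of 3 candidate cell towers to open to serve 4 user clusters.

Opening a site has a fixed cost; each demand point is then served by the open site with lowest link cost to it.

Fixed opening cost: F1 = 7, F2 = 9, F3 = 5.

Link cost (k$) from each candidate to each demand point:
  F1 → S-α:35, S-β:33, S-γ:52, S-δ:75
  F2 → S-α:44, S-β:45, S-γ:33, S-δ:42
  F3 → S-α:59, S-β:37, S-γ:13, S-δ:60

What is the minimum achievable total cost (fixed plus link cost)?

144

Open {F1, F2, F3}: assign each demand point to its cheapest open site.
  S-α→F1 35, S-β→F1 33, S-γ→F3 13, S-δ→F2 42
  link cost 123, fixed 21 → total 144.
Compare {F2, F3}: link cost 136 + fixed 14 = 150.
Compare {F1, F3}: link cost 141 + fixed 12 = 153.
Compare {F1, F2}: link cost 143 + fixed 16 = 159.
All other subsets cost ≥ 150. Minimum total cost: 144.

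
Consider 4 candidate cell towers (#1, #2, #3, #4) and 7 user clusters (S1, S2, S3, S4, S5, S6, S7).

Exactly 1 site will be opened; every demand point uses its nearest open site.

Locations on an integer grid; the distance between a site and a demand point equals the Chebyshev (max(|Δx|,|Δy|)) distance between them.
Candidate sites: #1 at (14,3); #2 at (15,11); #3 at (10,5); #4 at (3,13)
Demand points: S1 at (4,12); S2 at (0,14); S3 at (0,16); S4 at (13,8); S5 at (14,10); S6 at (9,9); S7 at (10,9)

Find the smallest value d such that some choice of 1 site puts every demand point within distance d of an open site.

Open {#3}.
  Farthest demand point is S3 at distance 11 (to #3); all others are ≤ 11.
With {#4} the worst case is 11.
With {#1} the worst case is 14.
No size-1 selection achieves below 11.

11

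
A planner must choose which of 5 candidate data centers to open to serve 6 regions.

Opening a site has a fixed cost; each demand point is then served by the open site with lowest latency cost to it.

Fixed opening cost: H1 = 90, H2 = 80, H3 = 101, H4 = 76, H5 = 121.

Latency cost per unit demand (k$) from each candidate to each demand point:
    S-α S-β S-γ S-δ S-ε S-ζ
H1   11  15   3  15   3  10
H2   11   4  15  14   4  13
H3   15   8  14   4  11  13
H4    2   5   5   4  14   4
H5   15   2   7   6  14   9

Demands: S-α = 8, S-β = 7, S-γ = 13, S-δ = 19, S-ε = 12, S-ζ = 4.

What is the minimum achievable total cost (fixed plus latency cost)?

Open {H1, H4}: assign each demand point to its cheapest open site.
  S-α→H4 8×2=16, S-β→H4 7×5=35, S-γ→H1 13×3=39, S-δ→H4 19×4=76, S-ε→H1 12×3=36, S-ζ→H4 4×4=16
  latency cost 218, fixed 166 → total 384.
Compare {H2, H4}: latency cost 249 + fixed 156 = 405.
Compare {H4}: latency cost 376 + fixed 76 = 452.
Compare {H1, H2, H4}: latency cost 211 + fixed 246 = 457.
All other subsets cost ≥ 405. Minimum total cost: 384.

384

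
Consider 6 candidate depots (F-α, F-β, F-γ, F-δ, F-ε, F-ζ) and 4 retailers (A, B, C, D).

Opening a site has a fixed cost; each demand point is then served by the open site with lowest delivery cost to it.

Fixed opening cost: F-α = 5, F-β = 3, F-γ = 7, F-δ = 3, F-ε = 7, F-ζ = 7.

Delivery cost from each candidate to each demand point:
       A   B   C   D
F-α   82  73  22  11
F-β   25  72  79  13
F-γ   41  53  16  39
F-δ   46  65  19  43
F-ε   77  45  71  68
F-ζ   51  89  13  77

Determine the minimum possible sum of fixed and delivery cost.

Open {F-β, F-ε, F-ζ}: assign each demand point to its cheapest open site.
  A→F-β 25, B→F-ε 45, C→F-ζ 13, D→F-β 13
  delivery cost 96, fixed 17 → total 113.
Compare {F-β, F-δ, F-ε}: delivery cost 102 + fixed 13 = 115.
Compare {F-β, F-γ, F-ε}: delivery cost 99 + fixed 17 = 116.
Compare {F-α, F-β, F-ε, F-ζ}: delivery cost 94 + fixed 22 = 116.
All other subsets cost ≥ 115. Minimum total cost: 113.

113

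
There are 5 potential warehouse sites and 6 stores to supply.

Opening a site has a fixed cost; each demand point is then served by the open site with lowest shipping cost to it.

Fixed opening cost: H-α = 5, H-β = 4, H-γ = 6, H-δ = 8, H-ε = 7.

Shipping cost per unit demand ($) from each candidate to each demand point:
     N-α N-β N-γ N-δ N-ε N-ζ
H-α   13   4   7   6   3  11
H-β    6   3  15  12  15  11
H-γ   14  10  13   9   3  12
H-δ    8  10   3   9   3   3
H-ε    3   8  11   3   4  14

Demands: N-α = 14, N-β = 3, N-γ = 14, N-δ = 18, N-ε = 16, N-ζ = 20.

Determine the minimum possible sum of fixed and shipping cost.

Open {H-β, H-δ, H-ε}: assign each demand point to its cheapest open site.
  N-α→H-ε 14×3=42, N-β→H-β 3×3=9, N-γ→H-δ 14×3=42, N-δ→H-ε 18×3=54, N-ε→H-δ 16×3=48, N-ζ→H-δ 20×3=60
  shipping cost 255, fixed 19 → total 274.
Compare {H-α, H-δ, H-ε}: shipping cost 258 + fixed 20 = 278.
Compare {H-α, H-β, H-δ, H-ε}: shipping cost 255 + fixed 24 = 279.
Compare {H-β, H-γ, H-δ, H-ε}: shipping cost 255 + fixed 25 = 280.
All other subsets cost ≥ 278. Minimum total cost: 274.

274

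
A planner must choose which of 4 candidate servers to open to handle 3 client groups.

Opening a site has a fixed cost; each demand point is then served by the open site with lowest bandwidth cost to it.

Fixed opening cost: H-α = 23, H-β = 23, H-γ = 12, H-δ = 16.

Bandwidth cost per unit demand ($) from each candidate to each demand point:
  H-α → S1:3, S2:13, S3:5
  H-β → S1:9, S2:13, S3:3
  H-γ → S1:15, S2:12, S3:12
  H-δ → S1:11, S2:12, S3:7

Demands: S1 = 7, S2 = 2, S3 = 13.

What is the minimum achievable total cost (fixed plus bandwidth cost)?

Open {H-α, H-β}: assign each demand point to its cheapest open site.
  S1→H-α 7×3=21, S2→H-α 2×13=26, S3→H-β 13×3=39
  bandwidth cost 86, fixed 46 → total 132.
Compare {H-α}: bandwidth cost 112 + fixed 23 = 135.
Compare {H-α, H-β, H-γ}: bandwidth cost 84 + fixed 58 = 142.
Compare {H-α, H-γ}: bandwidth cost 110 + fixed 35 = 145.
All other subsets cost ≥ 135. Minimum total cost: 132.

132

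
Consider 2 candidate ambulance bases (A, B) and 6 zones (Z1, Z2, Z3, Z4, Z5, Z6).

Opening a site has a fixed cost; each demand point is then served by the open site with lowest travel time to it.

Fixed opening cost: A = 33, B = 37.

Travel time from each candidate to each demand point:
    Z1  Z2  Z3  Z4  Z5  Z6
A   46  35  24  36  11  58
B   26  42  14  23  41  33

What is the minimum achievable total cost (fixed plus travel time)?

212

Open {A, B}: assign each demand point to its cheapest open site.
  Z1→B 26, Z2→A 35, Z3→B 14, Z4→B 23, Z5→A 11, Z6→B 33
  travel time 142, fixed 70 → total 212.
Compare {B}: travel time 179 + fixed 37 = 216.
Compare {A}: travel time 210 + fixed 33 = 243.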